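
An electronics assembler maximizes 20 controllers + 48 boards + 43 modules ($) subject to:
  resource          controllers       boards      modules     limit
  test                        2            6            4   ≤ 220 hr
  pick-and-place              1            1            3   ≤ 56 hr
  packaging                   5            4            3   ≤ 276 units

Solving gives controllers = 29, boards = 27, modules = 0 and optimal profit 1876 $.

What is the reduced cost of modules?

-3

At the optimum: test uses 220 of 220 (binding); pick-and-place uses 56 of 56 (binding); packaging uses 253 of 276 (slack = 23).
Slack constraints have shadow price 0 (complementary slackness).
Dual feasibility on the basic columns requires 2·y_test + 1·y_pick-and-place = 20, 6·y_test + 1·y_pick-and-place = 48.
→ y_test = 7 and y_pick-and-place = 6.
Reduced cost of modules: c₃ − yᵀa₃ = 43 − (7·4 + 6·3) = 43 − 46 = -3.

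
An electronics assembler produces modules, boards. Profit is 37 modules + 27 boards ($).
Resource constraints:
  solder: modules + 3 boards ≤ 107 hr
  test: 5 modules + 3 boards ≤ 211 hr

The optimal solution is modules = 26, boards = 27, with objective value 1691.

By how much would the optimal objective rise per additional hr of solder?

2

At the optimum: solder uses 107 of 107 (binding); test uses 211 of 211 (binding).
Dual feasibility on the basic columns requires 1·y_solder + 5·y_test = 37, 3·y_solder + 3·y_test = 27.
This yields shadow prices y_solder = 2, y_test = 7.
Shadow price of solder = 2.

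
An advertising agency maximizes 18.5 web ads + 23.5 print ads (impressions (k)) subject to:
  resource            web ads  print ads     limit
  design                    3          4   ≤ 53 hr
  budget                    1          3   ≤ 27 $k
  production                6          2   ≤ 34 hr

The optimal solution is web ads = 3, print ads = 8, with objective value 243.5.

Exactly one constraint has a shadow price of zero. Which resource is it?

design: 41/53 (slack 12)
budget: 27/27 (binding)
production: 34/34 (binding)
By complementary slackness, a constraint with positive slack has shadow price 0 → design.

design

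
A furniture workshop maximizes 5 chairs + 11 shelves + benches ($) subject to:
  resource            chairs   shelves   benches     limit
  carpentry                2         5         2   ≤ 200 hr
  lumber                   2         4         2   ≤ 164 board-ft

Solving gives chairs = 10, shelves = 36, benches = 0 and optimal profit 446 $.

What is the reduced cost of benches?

-4

Check each constraint at x*: carpentry 200/200 (tight); lumber 164/164 (tight).
Dual feasibility on the basic columns requires 2·y_carpentry + 2·y_lumber = 5, 5·y_carpentry + 4·y_lumber = 11.
This yields shadow prices y_carpentry = 1, y_lumber = 1.5.
Reduced cost of benches: c₃ − yᵀa₃ = 1 − (1·2 + 1.5·2) = 1 − 5 = -4.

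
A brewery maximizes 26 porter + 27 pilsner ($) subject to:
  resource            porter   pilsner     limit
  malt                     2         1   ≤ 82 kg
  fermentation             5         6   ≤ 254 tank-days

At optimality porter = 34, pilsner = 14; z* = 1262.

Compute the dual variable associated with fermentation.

4

Check each constraint at x*: malt 82/82 (tight); fermentation 254/254 (tight).
Dual feasibility on the basic columns requires 2·y_malt + 5·y_fermentation = 26, 1·y_malt + 6·y_fermentation = 27.
Solving: y_malt = 3, y_fermentation = 4.
Shadow price of fermentation = 4.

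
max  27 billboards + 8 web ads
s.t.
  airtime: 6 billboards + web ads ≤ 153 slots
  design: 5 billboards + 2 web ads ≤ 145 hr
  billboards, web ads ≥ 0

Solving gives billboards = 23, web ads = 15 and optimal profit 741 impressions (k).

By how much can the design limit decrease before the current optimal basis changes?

17.5

Binding constraints: airtime, design. The basis is B = [[6,1],[5,2]] with det 7.
Per unit decrease in design, x* moves by d = (0.1429, -0.8571).
The basis stays optimal until web ads reaches 0; allowable decrease = 17.5 hr.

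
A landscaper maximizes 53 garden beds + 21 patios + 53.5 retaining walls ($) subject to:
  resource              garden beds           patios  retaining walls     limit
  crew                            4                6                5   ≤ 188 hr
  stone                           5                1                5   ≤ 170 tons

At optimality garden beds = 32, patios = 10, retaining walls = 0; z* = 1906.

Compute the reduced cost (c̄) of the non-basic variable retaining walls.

Both crew and stone are binding at x*.
Dual feasibility on the basic columns requires 4·y_crew + 5·y_stone = 53, 6·y_crew + 1·y_stone = 21.
This yields shadow prices y_crew = 2, y_stone = 9.
Reduced cost of retaining walls: c₃ − yᵀa₃ = 53.5 − (2·5 + 9·5) = 53.5 − 55 = -1.5.

-1.5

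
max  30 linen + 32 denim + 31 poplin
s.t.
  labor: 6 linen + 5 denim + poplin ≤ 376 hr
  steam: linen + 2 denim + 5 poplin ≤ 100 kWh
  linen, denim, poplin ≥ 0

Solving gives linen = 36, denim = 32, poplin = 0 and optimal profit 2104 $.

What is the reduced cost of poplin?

At the optimum: labor uses 376 of 376 (binding); steam uses 100 of 100 (binding).
The binding rows give the dual system: 6·y_labor + 1·y_steam = 30 and 5·y_labor + 2·y_steam = 32.
Solving: y_labor = 4, y_steam = 6.
Reduced cost of poplin: c₃ − yᵀa₃ = 31 − (4·1 + 6·5) = 31 − 34 = -3.

-3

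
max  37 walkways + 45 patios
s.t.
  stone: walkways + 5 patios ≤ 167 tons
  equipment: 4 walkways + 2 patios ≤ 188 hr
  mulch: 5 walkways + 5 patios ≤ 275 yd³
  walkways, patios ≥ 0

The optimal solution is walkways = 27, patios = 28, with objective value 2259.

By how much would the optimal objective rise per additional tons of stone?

At the optimum: stone uses 167 of 167 (binding); equipment uses 164 of 188 (slack = 24); mulch uses 275 of 275 (binding).
Slack constraints have shadow price 0 (complementary slackness).
Dual feasibility on the basic columns requires 1·y_stone + 5·y_mulch = 37, 5·y_stone + 5·y_mulch = 45.
Solving: y_stone = 2, y_mulch = 7.
Shadow price of stone = 2.

2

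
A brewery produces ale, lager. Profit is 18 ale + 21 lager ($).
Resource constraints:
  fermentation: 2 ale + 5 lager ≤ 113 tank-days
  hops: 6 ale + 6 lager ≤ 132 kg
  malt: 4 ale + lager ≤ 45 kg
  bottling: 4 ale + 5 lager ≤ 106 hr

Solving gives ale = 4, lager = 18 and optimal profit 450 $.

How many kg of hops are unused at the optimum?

0

hops used = 6·4 + 6·18 = 132; slack = 132 − 132 = 0.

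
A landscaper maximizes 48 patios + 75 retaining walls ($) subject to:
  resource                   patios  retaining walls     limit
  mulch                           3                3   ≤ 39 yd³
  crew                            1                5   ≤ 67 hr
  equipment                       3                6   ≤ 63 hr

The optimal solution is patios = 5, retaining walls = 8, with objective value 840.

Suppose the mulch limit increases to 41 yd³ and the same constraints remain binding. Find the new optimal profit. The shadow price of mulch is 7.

854

Δb = 2, so new z* = 840 + (7)·(2) = 840 + 14 = 854.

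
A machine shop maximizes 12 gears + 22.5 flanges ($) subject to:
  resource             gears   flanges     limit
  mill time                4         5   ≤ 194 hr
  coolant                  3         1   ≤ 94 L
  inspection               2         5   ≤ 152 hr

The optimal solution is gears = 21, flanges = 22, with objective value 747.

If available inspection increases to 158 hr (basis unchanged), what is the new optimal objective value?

765

At the optimum: mill time uses 194 of 194 (binding); coolant uses 85 of 94 (slack = 9); inspection uses 152 of 152 (binding).
Slack constraints have shadow price 0 (complementary slackness).
The binding rows give the dual system: 4·y_mill time + 2·y_inspection = 12 and 5·y_mill time + 5·y_inspection = 22.5.
This yields shadow prices y_mill time = 1.5, y_inspection = 3.
Δz = y_inspection·Δb = 3 × (6) = 18, so new z* = 747 + 18 = 765.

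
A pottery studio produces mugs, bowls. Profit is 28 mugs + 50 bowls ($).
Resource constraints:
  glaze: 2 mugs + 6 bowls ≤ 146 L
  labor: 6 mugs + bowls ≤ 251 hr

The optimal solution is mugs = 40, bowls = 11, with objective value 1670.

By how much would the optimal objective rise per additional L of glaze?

Both glaze and labor are binding at x*.
Dual feasibility on the basic columns requires 2·y_glaze + 6·y_labor = 28, 6·y_glaze + 1·y_labor = 50.
This yields shadow prices y_glaze = 8, y_labor = 2.
Shadow price of glaze = 8.

8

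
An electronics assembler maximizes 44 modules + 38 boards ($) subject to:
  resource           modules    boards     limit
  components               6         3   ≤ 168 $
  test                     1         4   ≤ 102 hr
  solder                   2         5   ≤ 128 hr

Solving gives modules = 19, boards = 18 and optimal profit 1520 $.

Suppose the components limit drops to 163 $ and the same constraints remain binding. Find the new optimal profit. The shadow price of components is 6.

1490

Δb = -5, so new z* = 1520 + (6)·(-5) = 1520 − 30 = 1490.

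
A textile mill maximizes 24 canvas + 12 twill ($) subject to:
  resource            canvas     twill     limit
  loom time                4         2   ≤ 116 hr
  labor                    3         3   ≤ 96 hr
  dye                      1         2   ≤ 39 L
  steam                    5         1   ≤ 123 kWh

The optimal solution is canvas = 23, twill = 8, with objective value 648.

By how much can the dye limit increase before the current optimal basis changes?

2.25

Binding constraints: dye, steam. The basis is B = [[1,2],[5,1]] with det -9.
Per unit increase in dye, x* moves by d = (-0.1111, 0.5556).
The basis stays optimal until labor becomes binding; allowable increase = 2.25 L.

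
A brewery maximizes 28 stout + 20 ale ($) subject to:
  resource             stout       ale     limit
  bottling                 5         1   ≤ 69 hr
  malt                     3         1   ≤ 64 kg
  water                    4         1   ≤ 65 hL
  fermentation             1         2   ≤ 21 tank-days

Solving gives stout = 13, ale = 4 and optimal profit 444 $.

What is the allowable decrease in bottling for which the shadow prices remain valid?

58.5

Binding constraints: bottling, fermentation. The basis is B = [[5,1],[1,2]] with det 9.
Per unit decrease in bottling, x* moves by d = (-0.2222, 0.1111).
The basis stays optimal until stout reaches 0; allowable decrease = 58.5 hr.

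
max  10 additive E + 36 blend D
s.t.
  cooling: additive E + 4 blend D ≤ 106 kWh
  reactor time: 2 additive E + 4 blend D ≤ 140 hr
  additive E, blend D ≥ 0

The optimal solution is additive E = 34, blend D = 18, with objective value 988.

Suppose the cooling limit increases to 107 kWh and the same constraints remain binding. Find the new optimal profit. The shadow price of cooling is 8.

Δb = 1, so new z* = 988 + (8)·(1) = 988 + 8 = 996.

996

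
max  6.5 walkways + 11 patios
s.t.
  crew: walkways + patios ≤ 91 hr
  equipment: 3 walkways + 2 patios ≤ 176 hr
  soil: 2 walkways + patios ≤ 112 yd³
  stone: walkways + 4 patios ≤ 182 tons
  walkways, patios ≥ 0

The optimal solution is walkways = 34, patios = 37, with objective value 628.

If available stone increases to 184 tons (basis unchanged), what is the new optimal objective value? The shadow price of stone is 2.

632

Δb = 2, so new z* = 628 + (2)·(2) = 628 + 4 = 632.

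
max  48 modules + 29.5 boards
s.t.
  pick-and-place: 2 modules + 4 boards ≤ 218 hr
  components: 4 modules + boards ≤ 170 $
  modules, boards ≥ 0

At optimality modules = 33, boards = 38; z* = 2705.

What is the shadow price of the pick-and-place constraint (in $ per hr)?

5

Both pick-and-place and components are binding at x*.
Dual feasibility on the basic columns requires 2·y_pick-and-place + 4·y_components = 48, 4·y_pick-and-place + 1·y_components = 29.5.
This yields shadow prices y_pick-and-place = 5, y_components = 9.5.
Shadow price of pick-and-place = 5.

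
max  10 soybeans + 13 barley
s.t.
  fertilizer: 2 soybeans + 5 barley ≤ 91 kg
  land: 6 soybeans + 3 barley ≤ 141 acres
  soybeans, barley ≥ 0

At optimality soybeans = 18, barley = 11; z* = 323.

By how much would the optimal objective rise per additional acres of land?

1

Check each constraint at x*: fertilizer 91/91 (tight); land 141/141 (tight).
From A_Bᵀ y = c: 2·y_fertilizer + 6·y_land = 10; 5·y_fertilizer + 3·y_land = 13.
→ y_fertilizer = 2 and y_land = 1.
Shadow price of land = 1.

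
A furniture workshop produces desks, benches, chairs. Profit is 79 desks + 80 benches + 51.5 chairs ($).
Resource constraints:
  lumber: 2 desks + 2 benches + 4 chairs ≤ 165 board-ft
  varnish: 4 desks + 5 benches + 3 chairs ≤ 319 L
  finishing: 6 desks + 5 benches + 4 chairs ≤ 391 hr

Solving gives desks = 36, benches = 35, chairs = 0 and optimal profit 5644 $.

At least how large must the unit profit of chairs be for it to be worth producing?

55.5

At the optimum: lumber uses 142 of 165 (slack = 23); varnish uses 319 of 319 (binding); finishing uses 391 of 391 (binding).
By complementary slackness, y = 0 for the non-binding constraint.
Dual feasibility on the basic columns requires 4·y_varnish + 6·y_finishing = 79, 5·y_varnish + 5·y_finishing = 80.
→ y_varnish = 8.5 and y_finishing = 7.5.
chairs enters the basis when its profit ≥ yᵀa₃ = 8.5·3 + 7.5·4 = 55.5.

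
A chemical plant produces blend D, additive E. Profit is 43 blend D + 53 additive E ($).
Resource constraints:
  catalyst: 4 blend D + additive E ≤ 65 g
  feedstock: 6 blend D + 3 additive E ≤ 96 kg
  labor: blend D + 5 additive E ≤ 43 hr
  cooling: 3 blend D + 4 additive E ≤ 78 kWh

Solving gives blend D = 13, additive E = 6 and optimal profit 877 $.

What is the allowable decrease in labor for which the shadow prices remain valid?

Binding constraints: feedstock, labor. The basis is B = [[6,3],[1,5]] with det 27.
Per unit decrease in labor, x* moves by d = (0.1111, -0.2222).
The basis stays optimal until additive E reaches 0; allowable decrease = 27 hr.

27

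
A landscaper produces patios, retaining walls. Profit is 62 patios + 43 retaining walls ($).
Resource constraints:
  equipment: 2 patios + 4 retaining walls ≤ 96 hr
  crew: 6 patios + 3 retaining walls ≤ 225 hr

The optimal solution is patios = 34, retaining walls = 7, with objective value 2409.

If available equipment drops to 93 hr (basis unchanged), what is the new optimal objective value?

At the optimum: equipment uses 96 of 96 (binding); crew uses 225 of 225 (binding).
Dual feasibility on the basic columns requires 2·y_equipment + 6·y_crew = 62, 4·y_equipment + 3·y_crew = 43.
Solving: y_equipment = 4, y_crew = 9.
Δz = y_equipment·Δb = 4 × (-3) = -12, so new z* = 2409 − 12 = 2397.

2397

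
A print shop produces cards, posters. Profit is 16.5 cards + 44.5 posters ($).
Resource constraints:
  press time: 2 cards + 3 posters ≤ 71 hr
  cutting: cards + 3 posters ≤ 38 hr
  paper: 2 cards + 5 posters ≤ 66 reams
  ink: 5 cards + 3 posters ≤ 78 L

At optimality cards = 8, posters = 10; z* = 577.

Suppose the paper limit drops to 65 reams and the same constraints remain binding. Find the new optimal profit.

Check each constraint at x*: press time 46/71 (slack 25); cutting 38/38 (tight); paper 66/66 (tight); ink 70/78 (slack 8).
By complementary slackness, y = 0 for the non-binding constraints.
From A_Bᵀ y = c: 1·y_cutting + 2·y_paper = 16.5; 3·y_cutting + 5·y_paper = 44.5.
Solving: y_cutting = 6.5, y_paper = 5.
Δz = y_paper·Δb = 5 × (-1) = -5, so new z* = 577 − 5 = 572.

572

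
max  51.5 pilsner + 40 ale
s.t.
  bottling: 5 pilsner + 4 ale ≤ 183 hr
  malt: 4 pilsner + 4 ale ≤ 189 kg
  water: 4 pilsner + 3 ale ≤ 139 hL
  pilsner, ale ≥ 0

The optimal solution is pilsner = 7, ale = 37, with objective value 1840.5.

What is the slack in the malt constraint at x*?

13

malt used = 4·7 + 4·37 = 176; slack = 189 − 176 = 13.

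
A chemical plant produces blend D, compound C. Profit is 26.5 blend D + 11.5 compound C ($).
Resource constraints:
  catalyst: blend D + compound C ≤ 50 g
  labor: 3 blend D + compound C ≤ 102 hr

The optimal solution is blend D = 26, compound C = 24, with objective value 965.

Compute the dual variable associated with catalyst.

4

At the optimum: catalyst uses 50 of 50 (binding); labor uses 102 of 102 (binding).
Dual feasibility on the basic columns requires 1·y_catalyst + 3·y_labor = 26.5, 1·y_catalyst + 1·y_labor = 11.5.
→ y_catalyst = 4 and y_labor = 7.5.
Shadow price of catalyst = 4.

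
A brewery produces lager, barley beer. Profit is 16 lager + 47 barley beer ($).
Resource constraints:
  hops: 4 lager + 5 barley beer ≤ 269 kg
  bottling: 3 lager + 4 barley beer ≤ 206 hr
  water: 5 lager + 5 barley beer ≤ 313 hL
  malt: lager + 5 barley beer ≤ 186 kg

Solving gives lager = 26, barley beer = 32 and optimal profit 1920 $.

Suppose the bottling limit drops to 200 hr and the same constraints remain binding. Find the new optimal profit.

Check each constraint at x*: hops 264/269 (slack 5); bottling 206/206 (tight); water 290/313 (slack 23); malt 186/186 (tight).
Slack constraints have shadow price 0 (complementary slackness).
From A_Bᵀ y = c: 3·y_bottling + 1·y_malt = 16; 4·y_bottling + 5·y_malt = 47.
→ y_bottling = 3 and y_malt = 7.
Δz = y_bottling·Δb = 3 × (-6) = -18, so new z* = 1920 − 18 = 1902.

1902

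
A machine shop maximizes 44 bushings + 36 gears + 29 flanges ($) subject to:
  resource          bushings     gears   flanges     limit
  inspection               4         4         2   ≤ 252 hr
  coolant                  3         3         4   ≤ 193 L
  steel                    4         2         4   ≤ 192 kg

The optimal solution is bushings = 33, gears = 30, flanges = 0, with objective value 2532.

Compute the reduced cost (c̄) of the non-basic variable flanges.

Check each constraint at x*: inspection 252/252 (tight); coolant 189/193 (slack 4); steel 192/192 (tight).
By complementary slackness, y = 0 for the non-binding constraint.
Dual feasibility on the basic columns requires 4·y_inspection + 4·y_steel = 44, 4·y_inspection + 2·y_steel = 36.
Solving: y_inspection = 7, y_steel = 4.
Reduced cost of flanges: c₃ − yᵀa₃ = 29 − (7·2 + 4·4) = 29 − 30 = -1.

-1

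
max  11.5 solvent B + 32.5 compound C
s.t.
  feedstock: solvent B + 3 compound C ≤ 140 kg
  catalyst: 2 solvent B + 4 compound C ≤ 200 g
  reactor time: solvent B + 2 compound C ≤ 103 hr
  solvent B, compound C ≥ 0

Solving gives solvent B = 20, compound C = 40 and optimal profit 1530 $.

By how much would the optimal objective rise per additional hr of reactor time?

At the optimum: feedstock uses 140 of 140 (binding); catalyst uses 200 of 200 (binding); reactor time uses 100 of 103 (slack = 3).
Since reactor time is not tight, its dual is 0.
Dual feasibility on the basic columns requires 1·y_feedstock + 2·y_catalyst = 11.5, 3·y_feedstock + 4·y_catalyst = 32.5.
Solving: y_feedstock = 9.5, y_catalyst = 1.
Shadow price of reactor time = 0.

0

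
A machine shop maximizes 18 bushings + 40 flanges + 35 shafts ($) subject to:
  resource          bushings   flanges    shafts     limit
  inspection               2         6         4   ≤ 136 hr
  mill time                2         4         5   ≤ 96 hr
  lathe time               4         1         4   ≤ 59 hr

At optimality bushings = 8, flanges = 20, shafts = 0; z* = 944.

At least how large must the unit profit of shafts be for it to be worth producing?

Binding: inspection and mill time. Non-binding: lathe time (7 unused).
Since lathe time is not tight, its dual is 0.
From A_Bᵀ y = c: 2·y_inspection + 2·y_mill time = 18; 6·y_inspection + 4·y_mill time = 40.
→ y_inspection = 2 and y_mill time = 7.
shafts enters the basis when its profit ≥ yᵀa₃ = 2·4 + 7·5 = 43.

43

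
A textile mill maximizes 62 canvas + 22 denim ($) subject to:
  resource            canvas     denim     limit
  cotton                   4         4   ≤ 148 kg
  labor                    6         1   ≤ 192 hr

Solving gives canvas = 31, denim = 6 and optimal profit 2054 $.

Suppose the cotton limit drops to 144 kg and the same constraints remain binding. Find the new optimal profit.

Check each constraint at x*: cotton 148/148 (tight); labor 192/192 (tight).
The binding rows give the dual system: 4·y_cotton + 6·y_labor = 62 and 4·y_cotton + 1·y_labor = 22.
→ y_cotton = 3.5 and y_labor = 8.
Δz = y_cotton·Δb = 3.5 × (-4) = -14, so new z* = 2054 − 14 = 2040.

2040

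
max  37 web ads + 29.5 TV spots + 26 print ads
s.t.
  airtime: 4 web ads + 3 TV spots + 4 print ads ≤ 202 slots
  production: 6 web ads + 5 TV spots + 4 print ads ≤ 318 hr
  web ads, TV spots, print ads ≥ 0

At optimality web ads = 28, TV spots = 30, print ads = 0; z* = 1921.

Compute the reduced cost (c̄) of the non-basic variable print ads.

-4

Both airtime and production are binding at x*.
The binding rows give the dual system: 4·y_airtime + 6·y_production = 37 and 3·y_airtime + 5·y_production = 29.5.
→ y_airtime = 4 and y_production = 3.5.
Reduced cost of print ads: c₃ − yᵀa₃ = 26 − (4·4 + 3.5·4) = 26 − 30 = -4.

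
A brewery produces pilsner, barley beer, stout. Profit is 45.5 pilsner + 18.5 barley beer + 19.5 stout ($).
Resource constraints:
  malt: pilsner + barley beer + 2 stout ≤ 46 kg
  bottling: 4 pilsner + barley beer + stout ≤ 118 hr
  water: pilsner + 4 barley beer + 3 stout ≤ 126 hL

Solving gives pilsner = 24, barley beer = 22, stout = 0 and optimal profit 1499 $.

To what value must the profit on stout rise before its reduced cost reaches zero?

At the optimum: malt uses 46 of 46 (binding); bottling uses 118 of 118 (binding); water uses 112 of 126 (slack = 14).
Since water is not tight, its dual is 0.
The binding rows give the dual system: 1·y_malt + 4·y_bottling = 45.5 and 1·y_malt + 1·y_bottling = 18.5.
Solving: y_malt = 9.5, y_bottling = 9.
stout enters the basis when its profit ≥ yᵀa₃ = 9.5·2 + 9·1 = 28.

28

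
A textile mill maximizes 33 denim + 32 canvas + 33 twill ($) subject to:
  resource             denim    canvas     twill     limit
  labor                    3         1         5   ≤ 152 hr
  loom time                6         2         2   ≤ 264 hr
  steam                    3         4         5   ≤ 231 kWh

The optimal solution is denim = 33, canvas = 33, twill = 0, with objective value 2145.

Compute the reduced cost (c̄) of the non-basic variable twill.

At the optimum: labor uses 132 of 152 (slack = 20); loom time uses 264 of 264 (binding); steam uses 231 of 231 (binding).
Since labor is not tight, its dual is 0.
Dual feasibility on the basic columns requires 6·y_loom time + 3·y_steam = 33, 2·y_loom time + 4·y_steam = 32.
Solving: y_loom time = 2, y_steam = 7.
Reduced cost of twill: c₃ − yᵀa₃ = 33 − (2·2 + 7·5) = 33 − 39 = -6.

-6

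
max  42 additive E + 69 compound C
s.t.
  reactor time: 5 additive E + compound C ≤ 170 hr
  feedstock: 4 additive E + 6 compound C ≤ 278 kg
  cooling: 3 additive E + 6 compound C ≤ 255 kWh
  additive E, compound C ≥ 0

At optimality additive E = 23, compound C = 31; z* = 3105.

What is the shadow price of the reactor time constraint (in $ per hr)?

At the optimum: reactor time uses 146 of 170 (slack = 24); feedstock uses 278 of 278 (binding); cooling uses 255 of 255 (binding).
Since reactor time is not tight, its dual is 0.
Dual feasibility on the basic columns requires 4·y_feedstock + 3·y_cooling = 42, 6·y_feedstock + 6·y_cooling = 69.
This yields shadow prices y_feedstock = 7.5, y_cooling = 4.
Shadow price of reactor time = 0.

0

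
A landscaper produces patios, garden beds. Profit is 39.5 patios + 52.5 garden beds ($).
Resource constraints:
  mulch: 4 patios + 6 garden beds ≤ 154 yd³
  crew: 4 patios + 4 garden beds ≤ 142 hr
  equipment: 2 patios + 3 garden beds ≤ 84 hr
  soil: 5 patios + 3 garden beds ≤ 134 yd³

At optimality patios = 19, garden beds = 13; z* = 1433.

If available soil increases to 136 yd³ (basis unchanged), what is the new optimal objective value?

1436

Check each constraint at x*: mulch 154/154 (tight); crew 128/142 (slack 14); equipment 77/84 (slack 7); soil 134/134 (tight).
Since crew, equipment are not tight, their duals are 0.
The binding rows give the dual system: 4·y_mulch + 5·y_soil = 39.5 and 6·y_mulch + 3·y_soil = 52.5.
→ y_mulch = 8 and y_soil = 1.5.
Δz = y_soil·Δb = 1.5 × (2) = 3, so new z* = 1433 + 3 = 1436.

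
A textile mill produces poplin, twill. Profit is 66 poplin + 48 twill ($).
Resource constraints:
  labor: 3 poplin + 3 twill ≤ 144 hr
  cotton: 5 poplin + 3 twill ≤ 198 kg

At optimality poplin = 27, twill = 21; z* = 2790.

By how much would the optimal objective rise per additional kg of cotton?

Check each constraint at x*: labor 144/144 (tight); cotton 198/198 (tight).
The binding rows give the dual system: 3·y_labor + 5·y_cotton = 66 and 3·y_labor + 3·y_cotton = 48.
Solving: y_labor = 7, y_cotton = 9.
Shadow price of cotton = 9.

9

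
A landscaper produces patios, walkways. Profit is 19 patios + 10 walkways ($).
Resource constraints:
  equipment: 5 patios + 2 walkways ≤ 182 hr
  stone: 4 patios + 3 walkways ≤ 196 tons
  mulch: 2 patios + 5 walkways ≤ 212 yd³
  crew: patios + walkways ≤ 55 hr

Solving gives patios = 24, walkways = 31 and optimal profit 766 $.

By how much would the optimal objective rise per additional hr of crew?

4

At the optimum: equipment uses 182 of 182 (binding); stone uses 189 of 196 (slack = 7); mulch uses 203 of 212 (slack = 9); crew uses 55 of 55 (binding).
Slack constraints have shadow price 0 (complementary slackness).
The binding rows give the dual system: 5·y_equipment + 1·y_crew = 19 and 2·y_equipment + 1·y_crew = 10.
Solving: y_equipment = 3, y_crew = 4.
Shadow price of crew = 4.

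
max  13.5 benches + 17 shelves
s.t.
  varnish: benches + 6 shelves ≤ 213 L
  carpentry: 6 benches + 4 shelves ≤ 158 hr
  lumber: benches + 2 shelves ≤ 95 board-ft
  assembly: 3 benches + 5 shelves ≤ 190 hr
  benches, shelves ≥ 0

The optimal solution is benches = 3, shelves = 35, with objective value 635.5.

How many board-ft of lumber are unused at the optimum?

22

lumber used = 1·3 + 2·35 = 73; slack = 95 − 73 = 22.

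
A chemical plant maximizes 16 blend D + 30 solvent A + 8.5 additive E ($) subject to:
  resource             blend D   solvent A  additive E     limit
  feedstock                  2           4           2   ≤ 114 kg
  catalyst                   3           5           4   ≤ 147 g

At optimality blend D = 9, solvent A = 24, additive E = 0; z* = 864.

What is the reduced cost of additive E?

-9.5

Check each constraint at x*: feedstock 114/114 (tight); catalyst 147/147 (tight).
From A_Bᵀ y = c: 2·y_feedstock + 3·y_catalyst = 16; 4·y_feedstock + 5·y_catalyst = 30.
Solving: y_feedstock = 5, y_catalyst = 2.
Reduced cost of additive E: c₃ − yᵀa₃ = 8.5 − (5·2 + 2·4) = 8.5 − 18 = -9.5.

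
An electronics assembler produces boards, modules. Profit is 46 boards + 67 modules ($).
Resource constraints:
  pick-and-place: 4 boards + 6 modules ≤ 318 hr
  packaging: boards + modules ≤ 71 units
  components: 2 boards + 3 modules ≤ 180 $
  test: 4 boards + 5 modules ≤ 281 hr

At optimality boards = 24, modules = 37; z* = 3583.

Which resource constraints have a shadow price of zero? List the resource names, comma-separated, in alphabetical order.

pick-and-place: 318/318 (binding)
packaging: 61/71 (slack 10)
components: 159/180 (slack 21)
test: 281/281 (binding)
By complementary slackness, a constraint with positive slack has shadow price 0 → components, packaging.

components, packaging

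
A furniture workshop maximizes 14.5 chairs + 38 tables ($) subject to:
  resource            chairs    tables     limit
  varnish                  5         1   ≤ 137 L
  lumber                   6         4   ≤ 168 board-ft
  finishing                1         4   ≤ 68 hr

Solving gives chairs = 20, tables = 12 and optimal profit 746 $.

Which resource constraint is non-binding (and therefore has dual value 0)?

varnish: 112/137 (slack 25)
lumber: 168/168 (binding)
finishing: 68/68 (binding)
By complementary slackness, a constraint with positive slack has shadow price 0 → varnish.

varnish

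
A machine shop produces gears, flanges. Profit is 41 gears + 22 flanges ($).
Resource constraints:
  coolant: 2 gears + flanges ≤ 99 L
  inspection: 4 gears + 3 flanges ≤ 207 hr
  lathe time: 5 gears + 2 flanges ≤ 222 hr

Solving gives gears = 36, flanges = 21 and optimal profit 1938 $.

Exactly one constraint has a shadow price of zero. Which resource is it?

coolant

coolant: 93/99 (slack 6)
inspection: 207/207 (binding)
lathe time: 222/222 (binding)
By complementary slackness, a constraint with positive slack has shadow price 0 → coolant.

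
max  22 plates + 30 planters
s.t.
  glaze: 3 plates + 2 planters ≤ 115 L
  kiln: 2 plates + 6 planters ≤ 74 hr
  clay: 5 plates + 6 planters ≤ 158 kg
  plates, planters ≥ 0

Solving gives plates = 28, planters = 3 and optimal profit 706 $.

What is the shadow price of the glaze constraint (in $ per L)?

0

Binding: kiln and clay. Non-binding: glaze (25 unused).
By complementary slackness, y = 0 for the non-binding constraint.
The binding rows give the dual system: 2·y_kiln + 5·y_clay = 22 and 6·y_kiln + 6·y_clay = 30.
Solving: y_kiln = 1, y_clay = 4.
Shadow price of glaze = 0.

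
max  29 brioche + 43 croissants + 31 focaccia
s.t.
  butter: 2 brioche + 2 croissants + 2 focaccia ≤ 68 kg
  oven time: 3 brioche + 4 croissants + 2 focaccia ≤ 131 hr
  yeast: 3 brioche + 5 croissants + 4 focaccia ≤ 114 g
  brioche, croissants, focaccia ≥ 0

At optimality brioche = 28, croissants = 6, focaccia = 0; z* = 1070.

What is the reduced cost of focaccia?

Check each constraint at x*: butter 68/68 (tight); oven time 108/131 (slack 23); yeast 114/114 (tight).
Slack constraints have shadow price 0 (complementary slackness).
Dual feasibility on the basic columns requires 2·y_butter + 3·y_yeast = 29, 2·y_butter + 5·y_yeast = 43.
This yields shadow prices y_butter = 4, y_yeast = 7.
Reduced cost of focaccia: c₃ − yᵀa₃ = 31 − (4·2 + 7·4) = 31 − 36 = -5.

-5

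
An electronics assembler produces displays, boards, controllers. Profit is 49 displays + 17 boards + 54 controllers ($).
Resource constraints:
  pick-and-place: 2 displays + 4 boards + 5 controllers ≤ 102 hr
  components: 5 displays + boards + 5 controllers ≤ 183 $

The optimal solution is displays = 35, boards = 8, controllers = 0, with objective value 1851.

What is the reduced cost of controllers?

Both pick-and-place and components are binding at x*.
From A_Bᵀ y = c: 2·y_pick-and-place + 5·y_components = 49; 4·y_pick-and-place + 1·y_components = 17.
→ y_pick-and-place = 2 and y_components = 9.
Reduced cost of controllers: c₃ − yᵀa₃ = 54 − (2·5 + 9·5) = 54 − 55 = -1.

-1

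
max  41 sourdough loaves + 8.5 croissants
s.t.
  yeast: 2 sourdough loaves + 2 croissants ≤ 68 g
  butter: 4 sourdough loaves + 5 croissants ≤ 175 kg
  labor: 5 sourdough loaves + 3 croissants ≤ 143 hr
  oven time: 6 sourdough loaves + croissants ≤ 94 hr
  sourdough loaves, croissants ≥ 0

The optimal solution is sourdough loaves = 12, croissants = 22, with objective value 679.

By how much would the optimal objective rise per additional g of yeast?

1

Check each constraint at x*: yeast 68/68 (tight); butter 158/175 (slack 17); labor 126/143 (slack 17); oven time 94/94 (tight).
Slack constraints have shadow price 0 (complementary slackness).
From A_Bᵀ y = c: 2·y_yeast + 6·y_oven time = 41; 2·y_yeast + 1·y_oven time = 8.5.
Solving: y_yeast = 1, y_oven time = 6.5.
Shadow price of yeast = 1.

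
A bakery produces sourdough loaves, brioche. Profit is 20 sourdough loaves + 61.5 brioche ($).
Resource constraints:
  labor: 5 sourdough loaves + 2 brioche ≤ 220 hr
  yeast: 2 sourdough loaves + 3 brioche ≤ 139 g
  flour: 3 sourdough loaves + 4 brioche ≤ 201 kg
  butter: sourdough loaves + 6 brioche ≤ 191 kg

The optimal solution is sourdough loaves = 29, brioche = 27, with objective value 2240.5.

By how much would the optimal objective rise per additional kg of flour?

0

Binding: yeast and butter. Non-binding: labor (21 unused), flour (6 unused).
By complementary slackness, y = 0 for the non-binding constraints.
The binding rows give the dual system: 2·y_yeast + 1·y_butter = 20 and 3·y_yeast + 6·y_butter = 61.5.
Solving: y_yeast = 6.5, y_butter = 7.
Shadow price of flour = 0.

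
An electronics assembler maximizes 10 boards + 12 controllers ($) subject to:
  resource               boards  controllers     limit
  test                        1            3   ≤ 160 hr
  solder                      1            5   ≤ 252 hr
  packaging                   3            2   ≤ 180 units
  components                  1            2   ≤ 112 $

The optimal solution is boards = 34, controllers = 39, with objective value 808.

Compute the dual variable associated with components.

At the optimum: test uses 151 of 160 (slack = 9); solder uses 229 of 252 (slack = 23); packaging uses 180 of 180 (binding); components uses 112 of 112 (binding).
By complementary slackness, y = 0 for the non-binding constraints.
The binding rows give the dual system: 3·y_packaging + 1·y_components = 10 and 2·y_packaging + 2·y_components = 12.
Solving: y_packaging = 2, y_components = 4.
Shadow price of components = 4.

4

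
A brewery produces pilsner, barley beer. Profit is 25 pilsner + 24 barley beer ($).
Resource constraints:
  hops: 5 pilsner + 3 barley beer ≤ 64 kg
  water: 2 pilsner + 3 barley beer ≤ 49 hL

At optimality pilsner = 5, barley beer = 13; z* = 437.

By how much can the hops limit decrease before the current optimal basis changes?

Binding constraints: hops, water. The basis is B = [[5,3],[2,3]] with det 9.
Per unit decrease in hops, x* moves by d = (-0.3333, 0.2222).
The basis stays optimal until pilsner reaches 0; allowable decrease = 15 kg.

15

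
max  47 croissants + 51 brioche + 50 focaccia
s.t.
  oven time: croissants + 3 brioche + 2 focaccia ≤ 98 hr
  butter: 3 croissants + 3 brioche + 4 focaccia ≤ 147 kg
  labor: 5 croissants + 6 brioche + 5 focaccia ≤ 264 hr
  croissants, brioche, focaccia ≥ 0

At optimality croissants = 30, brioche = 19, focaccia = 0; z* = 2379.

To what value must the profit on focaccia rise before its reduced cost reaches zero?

56

At the optimum: oven time uses 87 of 98 (slack = 11); butter uses 147 of 147 (binding); labor uses 264 of 264 (binding).
Since oven time is not tight, its dual is 0.
The binding rows give the dual system: 3·y_butter + 5·y_labor = 47 and 3·y_butter + 6·y_labor = 51.
→ y_butter = 9 and y_labor = 4.
focaccia enters the basis when its profit ≥ yᵀa₃ = 9·4 + 4·5 = 56.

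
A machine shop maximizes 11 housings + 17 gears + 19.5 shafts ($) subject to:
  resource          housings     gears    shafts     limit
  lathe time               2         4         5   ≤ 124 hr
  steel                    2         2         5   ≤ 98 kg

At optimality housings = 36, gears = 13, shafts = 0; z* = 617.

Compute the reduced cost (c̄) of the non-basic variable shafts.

Both lathe time and steel are binding at x*.
From A_Bᵀ y = c: 2·y_lathe time + 2·y_steel = 11; 4·y_lathe time + 2·y_steel = 17.
→ y_lathe time = 3 and y_steel = 2.5.
Reduced cost of shafts: c₃ − yᵀa₃ = 19.5 − (3·5 + 2.5·5) = 19.5 − 27.5 = -8.

-8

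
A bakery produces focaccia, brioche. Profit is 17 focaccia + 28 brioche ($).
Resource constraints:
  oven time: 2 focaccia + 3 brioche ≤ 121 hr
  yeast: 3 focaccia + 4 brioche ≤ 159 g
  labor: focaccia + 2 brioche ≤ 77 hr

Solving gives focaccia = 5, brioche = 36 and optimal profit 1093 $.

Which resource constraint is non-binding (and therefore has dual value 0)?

oven time

oven time: 118/121 (slack 3)
yeast: 159/159 (binding)
labor: 77/77 (binding)
By complementary slackness, a constraint with positive slack has shadow price 0 → oven time.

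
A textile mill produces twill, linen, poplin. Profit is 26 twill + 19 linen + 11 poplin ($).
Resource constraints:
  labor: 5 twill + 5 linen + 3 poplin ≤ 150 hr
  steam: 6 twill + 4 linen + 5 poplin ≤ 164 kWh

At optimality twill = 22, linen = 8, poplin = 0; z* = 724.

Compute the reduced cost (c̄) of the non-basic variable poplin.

Check each constraint at x*: labor 150/150 (tight); steam 164/164 (tight).
The binding rows give the dual system: 5·y_labor + 6·y_steam = 26 and 5·y_labor + 4·y_steam = 19.
This yields shadow prices y_labor = 1, y_steam = 3.5.
Reduced cost of poplin: c₃ − yᵀa₃ = 11 − (1·3 + 3.5·5) = 11 − 20.5 = -9.5.

-9.5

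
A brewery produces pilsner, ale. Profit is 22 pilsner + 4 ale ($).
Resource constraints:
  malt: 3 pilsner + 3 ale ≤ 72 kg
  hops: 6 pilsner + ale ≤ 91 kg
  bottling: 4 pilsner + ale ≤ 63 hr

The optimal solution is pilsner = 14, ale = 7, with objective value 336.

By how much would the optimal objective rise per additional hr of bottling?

Binding: hops and bottling. Non-binding: malt (9 unused).
By complementary slackness, y = 0 for the non-binding constraint.
From A_Bᵀ y = c: 6·y_hops + 4·y_bottling = 22; 1·y_hops + 1·y_bottling = 4.
→ y_hops = 3 and y_bottling = 1.
Shadow price of bottling = 1.

1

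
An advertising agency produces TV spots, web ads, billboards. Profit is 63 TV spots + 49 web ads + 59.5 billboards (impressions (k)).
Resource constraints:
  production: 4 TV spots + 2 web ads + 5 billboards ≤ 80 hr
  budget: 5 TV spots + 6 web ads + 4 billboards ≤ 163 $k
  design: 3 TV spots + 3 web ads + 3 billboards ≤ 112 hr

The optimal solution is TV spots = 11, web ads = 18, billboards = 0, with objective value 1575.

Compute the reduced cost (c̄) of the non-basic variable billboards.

-8

Check each constraint at x*: production 80/80 (tight); budget 163/163 (tight); design 87/112 (slack 25).
Since design is not tight, its dual is 0.
Dual feasibility on the basic columns requires 4·y_production + 5·y_budget = 63, 2·y_production + 6·y_budget = 49.
This yields shadow prices y_production = 9.5, y_budget = 5.
Reduced cost of billboards: c₃ − yᵀa₃ = 59.5 − (9.5·5 + 5·4) = 59.5 − 67.5 = -8.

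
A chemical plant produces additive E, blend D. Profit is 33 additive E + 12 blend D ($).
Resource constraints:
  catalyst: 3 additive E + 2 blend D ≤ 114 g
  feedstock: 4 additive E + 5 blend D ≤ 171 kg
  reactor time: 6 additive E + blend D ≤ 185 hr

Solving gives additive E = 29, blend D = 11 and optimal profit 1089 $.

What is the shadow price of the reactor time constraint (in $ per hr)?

4.5

Check each constraint at x*: catalyst 109/114 (slack 5); feedstock 171/171 (tight); reactor time 185/185 (tight).
Slack constraints have shadow price 0 (complementary slackness).
The binding rows give the dual system: 4·y_feedstock + 6·y_reactor time = 33 and 5·y_feedstock + 1·y_reactor time = 12.
This yields shadow prices y_feedstock = 1.5, y_reactor time = 4.5.
Shadow price of reactor time = 4.5.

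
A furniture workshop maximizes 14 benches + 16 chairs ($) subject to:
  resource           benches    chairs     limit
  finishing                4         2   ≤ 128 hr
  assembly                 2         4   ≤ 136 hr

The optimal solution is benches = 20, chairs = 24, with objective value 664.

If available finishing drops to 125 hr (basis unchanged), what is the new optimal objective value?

Both finishing and assembly are binding at x*.
The binding rows give the dual system: 4·y_finishing + 2·y_assembly = 14 and 2·y_finishing + 4·y_assembly = 16.
This yields shadow prices y_finishing = 2, y_assembly = 3.
Δz = y_finishing·Δb = 2 × (-3) = -6, so new z* = 664 − 6 = 658.

658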